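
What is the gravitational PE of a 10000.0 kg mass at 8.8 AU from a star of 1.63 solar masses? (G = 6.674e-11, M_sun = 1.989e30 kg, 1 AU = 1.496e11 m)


M = 1.63 * 1.989e30 kg = 3.24207e+30 kg; r = 8.8 AU * 1.496e11 m/AU = 1.31648e+12 m. U = -GM*m/r = -(6.674e-11 * 3.24207e+30 * 10000.0) / 1.31648e+12 = -1.644e+12

-1.644e+12 J


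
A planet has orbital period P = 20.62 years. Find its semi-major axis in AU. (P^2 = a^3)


a = P^(2/3) = 20.62^(2/3) = 7.5196

7.5196 AU


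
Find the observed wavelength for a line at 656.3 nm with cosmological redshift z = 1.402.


lam_obs = lam_emit * (1 + z) = 656.3 * (1 + 1.402) = 1576.4326

1576.4326 nm


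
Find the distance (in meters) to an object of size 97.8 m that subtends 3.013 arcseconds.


D = size / theta_rad, theta_rad = 3.013 * pi/(180*3600) = 1.461e-05, D = 6.695e+06

6.695e+06 m


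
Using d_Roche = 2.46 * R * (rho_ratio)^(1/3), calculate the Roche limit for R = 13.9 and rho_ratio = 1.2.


d_Roche = 2.46 * 13.9 * 1.2^(1/3) = 36.3365

36.3365


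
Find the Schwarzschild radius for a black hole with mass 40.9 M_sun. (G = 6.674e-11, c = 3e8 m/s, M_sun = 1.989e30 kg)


M = 40.9 * 1.989e30 kg = 8.13501e+31 kg. rs = 2GM/c^2 = 2 * 6.674e-11 * 8.13501e+31 / (3e8)^2 = 120651.2372

120651.2372 m


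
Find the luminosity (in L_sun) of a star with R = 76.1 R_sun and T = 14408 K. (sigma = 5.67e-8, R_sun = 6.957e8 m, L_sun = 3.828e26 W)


R = 76.1 * 6.957e8 m = 5.294277e+10 m. L = 4*pi*R^2*sigma*T^4 = 4*pi*(5.294277e+10)^2 * 5.67e-8 * 14408^4 = 8.606390398e+31 W. L/L_sun = 8.606390398e+31 / 3.828e26 = 224827.3354

224827.3354 L_sun


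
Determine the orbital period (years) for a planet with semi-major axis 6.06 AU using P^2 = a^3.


P = a^(3/2) = 6.06^1.5 = 14.9179

14.9179 years


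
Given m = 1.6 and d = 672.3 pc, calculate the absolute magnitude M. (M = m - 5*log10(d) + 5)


M = m - 5*log10(d) + 5 = 1.6 - 5*log10(672.3) + 5 = -7.5378

-7.5378


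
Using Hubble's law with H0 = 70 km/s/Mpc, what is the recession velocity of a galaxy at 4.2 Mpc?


v = H0 * d = 70 * 4.2 = 294.0

294.0 km/s


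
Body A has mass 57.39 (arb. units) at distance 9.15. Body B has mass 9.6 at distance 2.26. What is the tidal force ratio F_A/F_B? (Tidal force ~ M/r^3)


Ratio = (M1/r1^3) / (M2/r2^3) = (57.39/9.15^3) / (9.6/2.26^3) = 0.0901

0.0901


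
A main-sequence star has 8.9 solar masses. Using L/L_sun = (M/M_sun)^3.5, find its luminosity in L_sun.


L/L_sun = (M/M_sun)^3.5 = 8.9^3.5 = 2103.1247

2103.1247 L_sun


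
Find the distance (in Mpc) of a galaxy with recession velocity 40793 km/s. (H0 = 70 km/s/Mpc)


d = v / H0 = 40793 / 70 = 582.7571

582.7571 Mpc


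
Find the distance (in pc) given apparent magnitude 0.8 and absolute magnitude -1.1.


d = 10^((m - M + 5)/5) = 10^((0.8 - -1.1 + 5)/5) = 23.9883

23.9883 pc


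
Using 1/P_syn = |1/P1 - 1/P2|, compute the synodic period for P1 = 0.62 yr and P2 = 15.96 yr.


1/P_syn = |1/P1 - 1/P2| = |1/0.62 - 1/15.96| => P_syn = 0.6451

0.6451 years


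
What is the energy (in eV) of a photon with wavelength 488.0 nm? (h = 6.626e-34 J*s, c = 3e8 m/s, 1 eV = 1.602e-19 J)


E = hc/lambda = 6.626e-34 * 3e8 / 4.880e-07 = 4.073e-19 J = 2.5427 eV

2.5427 eV


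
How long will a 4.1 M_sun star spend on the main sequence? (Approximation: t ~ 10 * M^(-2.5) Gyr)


t = 10 * M^(-2.5) = 10 * 4.1^(-2.5) = 0.2938

0.2938 Gyr


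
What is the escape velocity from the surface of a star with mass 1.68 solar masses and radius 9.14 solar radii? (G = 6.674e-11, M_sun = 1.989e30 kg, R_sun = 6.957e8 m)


M = 1.68 * 1.989e30 kg = 3.34152e+30 kg; R = 9.14 * 6.957e8 m = 6.358698e+09 m. v_esc = sqrt(2GM/R) = sqrt(2 * 6.674e-11 * 3.34152e+30 / 6.358698e+09) = 264847.5939

264847.5939 m/s


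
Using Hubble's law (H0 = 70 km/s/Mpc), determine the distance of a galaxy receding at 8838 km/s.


d = v / H0 = 8838 / 70 = 126.2571

126.2571 Mpc


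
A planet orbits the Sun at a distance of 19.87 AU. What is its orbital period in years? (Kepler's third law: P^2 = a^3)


P = a^(3/2) = 19.87^1.5 = 88.5721

88.5721 years


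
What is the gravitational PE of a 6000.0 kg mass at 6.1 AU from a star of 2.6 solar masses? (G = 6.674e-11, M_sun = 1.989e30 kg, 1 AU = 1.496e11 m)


M = 2.6 * 1.989e30 kg = 5.1714e+30 kg; r = 6.1 AU * 1.496e11 m/AU = 9.1256e+11 m. U = -GM*m/r = -(6.674e-11 * 5.1714e+30 * 6000.0) / 9.1256e+11 = -2.269e+12

-2.269e+12 J


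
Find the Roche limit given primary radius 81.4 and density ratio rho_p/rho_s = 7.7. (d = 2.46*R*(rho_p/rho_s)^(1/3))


d_Roche = 2.46 * 81.4 * 7.7^(1/3) = 395.418

395.418


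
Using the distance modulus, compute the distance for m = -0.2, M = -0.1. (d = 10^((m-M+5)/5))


d = 10^((m - M + 5)/5) = 10^((-0.2 - -0.1 + 5)/5) = 9.5499

9.5499 pc


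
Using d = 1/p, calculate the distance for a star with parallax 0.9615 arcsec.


d = 1/p = 1/0.9615 = 1.04

1.04 pc


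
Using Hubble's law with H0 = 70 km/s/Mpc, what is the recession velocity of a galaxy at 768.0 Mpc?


v = H0 * d = 70 * 768.0 = 53760.0

53760.0 km/s


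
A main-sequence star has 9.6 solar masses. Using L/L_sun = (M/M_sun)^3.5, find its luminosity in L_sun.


L/L_sun = (M/M_sun)^3.5 = 9.6^3.5 = 2741.2542

2741.2542 L_sun


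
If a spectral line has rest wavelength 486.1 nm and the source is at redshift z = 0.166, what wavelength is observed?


lam_obs = lam_emit * (1 + z) = 486.1 * (1 + 0.166) = 566.7926

566.7926 nm


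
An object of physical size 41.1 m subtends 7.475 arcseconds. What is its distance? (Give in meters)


D = size / theta_rad, theta_rad = 7.475 * pi/(180*3600) = 3.624e-05, D = 1.134e+06

1.134e+06 m


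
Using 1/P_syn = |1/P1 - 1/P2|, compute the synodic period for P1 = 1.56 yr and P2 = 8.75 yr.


1/P_syn = |1/P1 - 1/P2| = |1/1.56 - 1/8.75| => P_syn = 1.8985

1.8985 years


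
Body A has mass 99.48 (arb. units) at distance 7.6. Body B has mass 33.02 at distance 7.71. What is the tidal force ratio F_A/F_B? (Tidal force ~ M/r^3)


Ratio = (M1/r1^3) / (M2/r2^3) = (99.48/7.6^3) / (33.02/7.71^3) = 3.1454

3.1454


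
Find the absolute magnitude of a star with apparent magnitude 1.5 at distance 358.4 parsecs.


M = m - 5*log10(d) + 5 = 1.5 - 5*log10(358.4) + 5 = -6.2718

-6.2718


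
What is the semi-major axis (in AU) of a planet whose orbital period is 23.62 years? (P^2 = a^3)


a = P^(2/3) = 23.62^(2/3) = 8.2323

8.2323 AU


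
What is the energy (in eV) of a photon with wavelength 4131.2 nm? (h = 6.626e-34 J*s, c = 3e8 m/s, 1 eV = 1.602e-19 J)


E = hc/lambda = 6.626e-34 * 3e8 / 4.131e-06 = 4.812e-20 J = 0.3004 eV

0.3004 eV


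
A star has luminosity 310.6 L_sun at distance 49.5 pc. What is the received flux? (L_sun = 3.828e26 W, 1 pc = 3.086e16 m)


F = L / (4*pi*d^2) = 1.189e+29 / (4*pi*(1.528e+18)^2) = 4.055e-09

4.055e-09 W/m^2


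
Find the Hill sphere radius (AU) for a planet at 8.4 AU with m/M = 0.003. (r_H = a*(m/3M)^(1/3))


r_H = a * (m/3M)^(1/3) = 8.4 * (0.003/3)^(1/3) = 0.84

0.84 AU


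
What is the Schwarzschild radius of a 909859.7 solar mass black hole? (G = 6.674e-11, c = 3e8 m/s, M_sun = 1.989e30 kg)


M = 909859.7 * 1.989e30 kg = 1.809710943e+36 kg. rs = 2GM/c^2 = 2 * 6.674e-11 * 1.809710943e+36 / (3e8)^2 = 2.684e+09

2.684e+09 m


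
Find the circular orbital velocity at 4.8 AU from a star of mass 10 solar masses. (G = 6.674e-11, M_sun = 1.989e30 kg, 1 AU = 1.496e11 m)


v = sqrt(GM/r) = sqrt(6.674e-11 * 1.989e+31 / 7.181e+11) = 42995.6063

42995.6063 m/s


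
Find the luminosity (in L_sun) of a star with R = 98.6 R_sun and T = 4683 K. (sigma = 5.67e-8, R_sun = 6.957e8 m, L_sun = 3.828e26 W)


R = 98.6 * 6.957e8 m = 6.859602e+10 m. L = 4*pi*R^2*sigma*T^4 = 4*pi*(6.859602e+10)^2 * 5.67e-8 * 4683^4 = 1.61245421e+30 W. L/L_sun = 1.61245421e+30 / 3.828e26 = 4212.2628

4212.2628 L_sun


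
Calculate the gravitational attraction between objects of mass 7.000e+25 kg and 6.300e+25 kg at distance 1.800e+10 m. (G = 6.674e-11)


F = G*m1*m2/r^2 = 6.674e-11 * 7.000e+25 * 6.300e+25 / (1.800e+10)^2 = 6.674e-11 * 4.410e+51 / 3.240e+20 = 9.084e+20

9.084e+20 N


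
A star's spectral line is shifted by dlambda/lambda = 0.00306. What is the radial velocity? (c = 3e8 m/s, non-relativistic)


v = (dlambda/lambda) * c = 0.00306 * 3e8 = 918000.0

918000.0 m/s


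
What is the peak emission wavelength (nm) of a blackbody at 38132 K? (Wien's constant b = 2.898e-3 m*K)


lam_max = b / T = 2.898e-3 / 38132 = 7.600e-08 m = 75.9992 nm

75.9992 nm


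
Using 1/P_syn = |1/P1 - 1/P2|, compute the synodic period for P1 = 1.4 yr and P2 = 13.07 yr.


1/P_syn = |1/P1 - 1/P2| = |1/1.4 - 1/13.07| => P_syn = 1.568

1.568 years


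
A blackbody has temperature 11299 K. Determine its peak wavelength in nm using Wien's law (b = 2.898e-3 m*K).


lam_max = b / T = 2.898e-3 / 11299 = 2.565e-07 m = 256.4829 nm

256.4829 nm


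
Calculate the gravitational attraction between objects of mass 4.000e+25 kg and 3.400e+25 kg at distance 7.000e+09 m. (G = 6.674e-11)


F = G*m1*m2/r^2 = 6.674e-11 * 4.000e+25 * 3.400e+25 / (7.000e+09)^2 = 6.674e-11 * 1.360e+51 / 4.900e+19 = 1.852e+21

1.852e+21 N


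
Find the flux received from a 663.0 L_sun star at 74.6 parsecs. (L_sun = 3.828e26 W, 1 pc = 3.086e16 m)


F = L / (4*pi*d^2) = 2.538e+29 / (4*pi*(2.302e+18)^2) = 3.811e-09

3.811e-09 W/m^2


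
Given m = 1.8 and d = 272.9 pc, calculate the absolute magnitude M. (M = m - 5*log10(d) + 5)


M = m - 5*log10(d) + 5 = 1.8 - 5*log10(272.9) + 5 = -5.38

-5.38


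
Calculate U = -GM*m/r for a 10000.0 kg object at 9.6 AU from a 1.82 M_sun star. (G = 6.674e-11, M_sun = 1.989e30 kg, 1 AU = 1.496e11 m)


M = 1.82 * 1.989e30 kg = 3.61998e+30 kg; r = 9.6 AU * 1.496e11 m/AU = 1.43616e+12 m. U = -GM*m/r = -(6.674e-11 * 3.61998e+30 * 10000.0) / 1.43616e+12 = -1.682e+12

-1.682e+12 J


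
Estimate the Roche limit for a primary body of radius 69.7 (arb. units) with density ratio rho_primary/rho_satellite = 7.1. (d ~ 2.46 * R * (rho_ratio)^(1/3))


d_Roche = 2.46 * 69.7 * 7.1^(1/3) = 329.5495

329.5495


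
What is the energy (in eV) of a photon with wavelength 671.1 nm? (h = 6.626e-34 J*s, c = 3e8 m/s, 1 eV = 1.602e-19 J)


E = hc/lambda = 6.626e-34 * 3e8 / 6.711e-07 = 2.962e-19 J = 1.8489 eV

1.8489 eV


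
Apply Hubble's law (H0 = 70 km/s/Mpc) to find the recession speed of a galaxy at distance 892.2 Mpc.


v = H0 * d = 70 * 892.2 = 62454.0

62454.0 km/s


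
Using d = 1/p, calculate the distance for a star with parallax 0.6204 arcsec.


d = 1/p = 1/0.6204 = 1.6119

1.6119 pc


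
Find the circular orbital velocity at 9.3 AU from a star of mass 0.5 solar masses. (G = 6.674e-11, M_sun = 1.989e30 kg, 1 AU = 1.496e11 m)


v = sqrt(GM/r) = sqrt(6.674e-11 * 9.945e+29 / 1.391e+12) = 6906.9804

6906.9804 m/s


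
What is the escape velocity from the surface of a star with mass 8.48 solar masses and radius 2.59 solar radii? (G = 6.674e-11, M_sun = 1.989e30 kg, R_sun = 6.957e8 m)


M = 8.48 * 1.989e30 kg = 1.686672e+31 kg; R = 2.59 * 6.957e8 m = 1.801863e+09 m. v_esc = sqrt(2GM/R) = sqrt(2 * 6.674e-11 * 1.686672e+31 / 1.801863e+09) = 1.118e+06

1.118e+06 m/s


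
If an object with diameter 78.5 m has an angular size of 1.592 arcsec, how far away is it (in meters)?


D = size / theta_rad, theta_rad = 1.592 * pi/(180*3600) = 7.718e-06, D = 1.017e+07

1.017e+07 m


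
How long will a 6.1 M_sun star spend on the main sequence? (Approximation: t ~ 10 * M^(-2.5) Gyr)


t = 10 * M^(-2.5) = 10 * 6.1^(-2.5) = 0.1088

0.1088 Gyr


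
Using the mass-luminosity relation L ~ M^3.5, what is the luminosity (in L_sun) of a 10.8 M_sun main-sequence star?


L/L_sun = (M/M_sun)^3.5 = 10.8^3.5 = 4139.8361

4139.8361 L_sun


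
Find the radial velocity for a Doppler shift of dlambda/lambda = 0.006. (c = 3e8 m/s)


v = (dlambda/lambda) * c = 0.006 * 3e8 = 1.800e+06

1.800e+06 m/s


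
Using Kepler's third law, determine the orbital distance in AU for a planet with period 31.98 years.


a = P^(2/3) = 31.98^(2/3) = 10.0752

10.0752 AU


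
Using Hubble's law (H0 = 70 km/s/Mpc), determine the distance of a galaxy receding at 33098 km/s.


d = v / H0 = 33098 / 70 = 472.8286

472.8286 Mpc


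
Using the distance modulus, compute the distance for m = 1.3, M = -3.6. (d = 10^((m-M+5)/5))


d = 10^((m - M + 5)/5) = 10^((1.3 - -3.6 + 5)/5) = 95.4993

95.4993 pc


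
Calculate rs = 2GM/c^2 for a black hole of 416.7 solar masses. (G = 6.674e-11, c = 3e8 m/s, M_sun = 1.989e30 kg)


M = 416.7 * 1.989e30 kg = 8.288163e+32 kg. rs = 2GM/c^2 = 2 * 6.674e-11 * 8.288163e+32 / (3e8)^2 = 1.229e+06

1.229e+06 m


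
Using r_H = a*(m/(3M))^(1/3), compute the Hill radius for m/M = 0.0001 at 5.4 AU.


r_H = a * (m/3M)^(1/3) = 5.4 * (0.0001/3)^(1/3) = 0.1738

0.1738 AU


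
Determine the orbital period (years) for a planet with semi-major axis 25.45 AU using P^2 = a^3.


P = a^(3/2) = 25.45^1.5 = 128.3901

128.3901 years


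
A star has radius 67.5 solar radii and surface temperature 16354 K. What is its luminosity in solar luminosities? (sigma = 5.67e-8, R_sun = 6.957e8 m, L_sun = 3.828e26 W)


R = 67.5 * 6.957e8 m = 4.695975e+10 m. L = 4*pi*R^2*sigma*T^4 = 4*pi*(4.695975e+10)^2 * 5.67e-8 * 16354^4 = 1.123933068e+32 W. L/L_sun = 1.123933068e+32 / 3.828e26 = 293608.4294

293608.4294 L_sun


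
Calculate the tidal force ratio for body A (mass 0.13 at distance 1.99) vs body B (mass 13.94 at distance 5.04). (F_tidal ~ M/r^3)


Ratio = (M1/r1^3) / (M2/r2^3) = (0.13/1.99^3) / (13.94/5.04^3) = 0.1515

0.1515


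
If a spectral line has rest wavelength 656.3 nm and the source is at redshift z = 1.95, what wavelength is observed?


lam_obs = lam_emit * (1 + z) = 656.3 * (1 + 1.95) = 1936.085

1936.085 nm


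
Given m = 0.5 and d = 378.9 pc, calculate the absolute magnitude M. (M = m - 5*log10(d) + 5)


M = m - 5*log10(d) + 5 = 0.5 - 5*log10(378.9) + 5 = -7.3926

-7.3926


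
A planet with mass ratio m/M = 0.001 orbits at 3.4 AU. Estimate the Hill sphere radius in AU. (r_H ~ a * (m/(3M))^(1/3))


r_H = a * (m/3M)^(1/3) = 3.4 * (0.001/3)^(1/3) = 0.2357

0.2357 AU


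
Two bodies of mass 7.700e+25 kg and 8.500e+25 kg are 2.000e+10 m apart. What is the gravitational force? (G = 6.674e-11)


F = G*m1*m2/r^2 = 6.674e-11 * 7.700e+25 * 8.500e+25 / (2.000e+10)^2 = 6.674e-11 * 6.545e+51 / 4.000e+20 = 1.092e+21

1.092e+21 N


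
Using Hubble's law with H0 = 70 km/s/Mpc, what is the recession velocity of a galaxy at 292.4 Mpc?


v = H0 * d = 70 * 292.4 = 20468.0

20468.0 km/s


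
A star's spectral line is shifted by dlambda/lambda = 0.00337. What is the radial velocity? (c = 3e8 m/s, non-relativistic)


v = (dlambda/lambda) * c = 0.00337 * 3e8 = 1.011e+06

1.011e+06 m/s


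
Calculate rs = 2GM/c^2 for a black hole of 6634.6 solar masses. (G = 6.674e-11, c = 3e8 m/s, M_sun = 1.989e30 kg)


M = 6634.6 * 1.989e30 kg = 1.31962194e+34 kg. rs = 2GM/c^2 = 2 * 6.674e-11 * 1.31962194e+34 / (3e8)^2 = 1.957e+07

1.957e+07 m


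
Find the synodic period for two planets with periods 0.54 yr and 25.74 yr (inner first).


1/P_syn = |1/P1 - 1/P2| = |1/0.54 - 1/25.74| => P_syn = 0.5516

0.5516 years


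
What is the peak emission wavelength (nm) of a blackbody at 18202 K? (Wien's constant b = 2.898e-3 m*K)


lam_max = b / T = 2.898e-3 / 18202 = 1.592e-07 m = 159.2133 nm

159.2133 nm


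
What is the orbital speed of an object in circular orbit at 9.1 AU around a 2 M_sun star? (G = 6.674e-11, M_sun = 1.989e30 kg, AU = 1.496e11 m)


v = sqrt(GM/r) = sqrt(6.674e-11 * 3.978e+30 / 1.361e+12) = 13964.9375

13964.9375 m/s


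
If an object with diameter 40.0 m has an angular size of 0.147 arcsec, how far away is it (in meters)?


D = size / theta_rad, theta_rad = 0.147 * pi/(180*3600) = 7.127e-07, D = 5.613e+07

5.613e+07 m


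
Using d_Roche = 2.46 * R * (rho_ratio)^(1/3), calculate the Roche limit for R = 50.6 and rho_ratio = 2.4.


d_Roche = 2.46 * 50.6 * 2.4^(1/3) = 166.6567

166.6567


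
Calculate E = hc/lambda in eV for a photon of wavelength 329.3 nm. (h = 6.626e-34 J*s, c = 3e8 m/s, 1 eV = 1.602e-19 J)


E = hc/lambda = 6.626e-34 * 3e8 / 3.293e-07 = 6.036e-19 J = 3.7681 eV

3.7681 eV


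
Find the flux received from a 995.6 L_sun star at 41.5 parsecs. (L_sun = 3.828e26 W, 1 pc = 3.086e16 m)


F = L / (4*pi*d^2) = 3.811e+29 / (4*pi*(1.281e+18)^2) = 1.849e-08

1.849e-08 W/m^2


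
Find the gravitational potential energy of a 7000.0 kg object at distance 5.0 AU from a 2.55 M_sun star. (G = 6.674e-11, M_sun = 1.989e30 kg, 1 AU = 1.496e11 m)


M = 2.55 * 1.989e30 kg = 5.07195e+30 kg; r = 5.0 AU * 1.496e11 m/AU = 7.48e+11 m. U = -GM*m/r = -(6.674e-11 * 5.07195e+30 * 7000.0) / 7.48e+11 = -3.168e+12

-3.168e+12 J


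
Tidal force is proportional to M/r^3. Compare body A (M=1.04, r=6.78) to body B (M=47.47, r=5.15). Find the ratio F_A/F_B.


Ratio = (M1/r1^3) / (M2/r2^3) = (1.04/6.78^3) / (47.47/5.15^3) = 0.0096

0.0096


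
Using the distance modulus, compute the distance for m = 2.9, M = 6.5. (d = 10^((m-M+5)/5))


d = 10^((m - M + 5)/5) = 10^((2.9 - 6.5 + 5)/5) = 1.9055

1.9055 pc


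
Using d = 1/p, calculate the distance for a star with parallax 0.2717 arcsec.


d = 1/p = 1/0.2717 = 3.6805

3.6805 pc


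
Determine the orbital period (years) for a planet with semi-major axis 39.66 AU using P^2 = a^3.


P = a^(3/2) = 39.66^1.5 = 249.7636

249.7636 years


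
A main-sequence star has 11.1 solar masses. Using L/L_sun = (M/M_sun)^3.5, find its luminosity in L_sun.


L/L_sun = (M/M_sun)^3.5 = 11.1^3.5 = 4556.49

4556.49 L_sun


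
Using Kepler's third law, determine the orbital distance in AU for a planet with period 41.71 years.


a = P^(2/3) = 41.71^(2/3) = 12.0271

12.0271 AU


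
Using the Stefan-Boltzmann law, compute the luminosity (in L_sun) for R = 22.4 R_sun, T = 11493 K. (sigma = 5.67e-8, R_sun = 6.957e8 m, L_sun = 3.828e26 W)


R = 22.4 * 6.957e8 m = 1.558368e+10 m. L = 4*pi*R^2*sigma*T^4 = 4*pi*(1.558368e+10)^2 * 5.67e-8 * 11493^4 = 3.019024192e+30 W. L/L_sun = 3.019024192e+30 / 3.828e26 = 7886.6881

7886.6881 L_sun


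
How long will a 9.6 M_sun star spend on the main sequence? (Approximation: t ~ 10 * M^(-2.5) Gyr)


t = 10 * M^(-2.5) = 10 * 9.6^(-2.5) = 0.035

0.035 Gyr


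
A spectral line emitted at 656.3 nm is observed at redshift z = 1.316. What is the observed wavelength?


lam_obs = lam_emit * (1 + z) = 656.3 * (1 + 1.316) = 1519.9908

1519.9908 nm


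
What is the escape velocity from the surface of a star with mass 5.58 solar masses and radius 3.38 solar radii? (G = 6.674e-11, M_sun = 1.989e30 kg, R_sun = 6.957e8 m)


M = 5.58 * 1.989e30 kg = 1.109862e+31 kg; R = 3.38 * 6.957e8 m = 2.351466e+09 m. v_esc = sqrt(2GM/R) = sqrt(2 * 6.674e-11 * 1.109862e+31 / 2.351466e+09) = 793730.8095

793730.8095 m/s


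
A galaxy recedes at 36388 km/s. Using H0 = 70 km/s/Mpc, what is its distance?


d = v / H0 = 36388 / 70 = 519.8286

519.8286 Mpc


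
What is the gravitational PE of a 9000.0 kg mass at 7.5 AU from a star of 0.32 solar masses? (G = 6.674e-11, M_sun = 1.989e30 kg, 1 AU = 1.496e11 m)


M = 0.32 * 1.989e30 kg = 6.3648e+29 kg; r = 7.5 AU * 1.496e11 m/AU = 1.122e+12 m. U = -GM*m/r = -(6.674e-11 * 6.3648e+29 * 9000.0) / 1.122e+12 = -3.407e+11

-3.407e+11 J


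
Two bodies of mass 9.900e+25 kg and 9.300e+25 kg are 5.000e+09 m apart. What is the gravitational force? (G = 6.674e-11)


F = G*m1*m2/r^2 = 6.674e-11 * 9.900e+25 * 9.300e+25 / (5.000e+09)^2 = 6.674e-11 * 9.207e+51 / 2.500e+19 = 2.458e+22

2.458e+22 N


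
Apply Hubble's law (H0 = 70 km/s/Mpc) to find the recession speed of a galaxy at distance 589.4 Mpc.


v = H0 * d = 70 * 589.4 = 41258.0

41258.0 km/s


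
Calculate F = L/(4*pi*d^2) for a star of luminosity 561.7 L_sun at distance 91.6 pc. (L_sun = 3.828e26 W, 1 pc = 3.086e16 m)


F = L / (4*pi*d^2) = 2.150e+29 / (4*pi*(2.827e+18)^2) = 2.141e-09

2.141e-09 W/m^2


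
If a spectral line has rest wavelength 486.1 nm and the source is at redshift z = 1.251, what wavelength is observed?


lam_obs = lam_emit * (1 + z) = 486.1 * (1 + 1.251) = 1094.2111

1094.2111 nm


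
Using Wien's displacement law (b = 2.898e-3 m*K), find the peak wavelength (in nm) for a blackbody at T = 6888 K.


lam_max = b / T = 2.898e-3 / 6888 = 4.207e-07 m = 420.7317 nm

420.7317 nm


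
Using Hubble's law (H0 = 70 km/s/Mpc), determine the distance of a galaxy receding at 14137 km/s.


d = v / H0 = 14137 / 70 = 201.9571

201.9571 Mpc


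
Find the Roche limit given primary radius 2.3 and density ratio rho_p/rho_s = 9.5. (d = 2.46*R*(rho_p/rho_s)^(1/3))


d_Roche = 2.46 * 2.3 * 9.5^(1/3) = 11.9831

11.9831


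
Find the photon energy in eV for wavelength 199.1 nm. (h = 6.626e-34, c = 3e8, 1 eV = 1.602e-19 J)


E = hc/lambda = 6.626e-34 * 3e8 / 1.991e-07 = 9.984e-19 J = 6.2322 eV

6.2322 eV


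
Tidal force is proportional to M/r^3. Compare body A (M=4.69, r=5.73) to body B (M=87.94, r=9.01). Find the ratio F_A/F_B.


Ratio = (M1/r1^3) / (M2/r2^3) = (4.69/5.73^3) / (87.94/9.01^3) = 0.2073

0.2073


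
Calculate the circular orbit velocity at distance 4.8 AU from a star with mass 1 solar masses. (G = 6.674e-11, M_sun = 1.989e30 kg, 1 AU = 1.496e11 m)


v = sqrt(GM/r) = sqrt(6.674e-11 * 1.989e+30 / 7.181e+11) = 13596.4045

13596.4045 m/s


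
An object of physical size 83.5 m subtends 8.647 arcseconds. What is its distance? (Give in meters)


D = size / theta_rad, theta_rad = 8.647 * pi/(180*3600) = 4.192e-05, D = 1.992e+06

1.992e+06 m


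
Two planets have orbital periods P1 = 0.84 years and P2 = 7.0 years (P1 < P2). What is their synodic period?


1/P_syn = |1/P1 - 1/P2| = |1/0.84 - 1/7.0| => P_syn = 0.9545

0.9545 years


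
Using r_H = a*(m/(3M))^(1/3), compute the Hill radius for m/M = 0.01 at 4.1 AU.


r_H = a * (m/3M)^(1/3) = 4.1 * (0.01/3)^(1/3) = 0.6125

0.6125 AU


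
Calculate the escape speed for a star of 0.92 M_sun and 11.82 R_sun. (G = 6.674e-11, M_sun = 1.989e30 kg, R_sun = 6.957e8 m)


M = 0.92 * 1.989e30 kg = 1.82988e+30 kg; R = 11.82 * 6.957e8 m = 8.223174e+09 m. v_esc = sqrt(2GM/R) = sqrt(2 * 6.674e-11 * 1.82988e+30 / 8.223174e+09) = 172345.3873

172345.3873 m/s


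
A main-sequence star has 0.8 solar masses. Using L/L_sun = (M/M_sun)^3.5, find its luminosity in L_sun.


L/L_sun = (M/M_sun)^3.5 = 0.8^3.5 = 0.4579

0.4579 L_sun


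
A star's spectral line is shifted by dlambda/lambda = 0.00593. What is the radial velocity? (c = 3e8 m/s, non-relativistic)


v = (dlambda/lambda) * c = 0.00593 * 3e8 = 1.779e+06

1.779e+06 m/s


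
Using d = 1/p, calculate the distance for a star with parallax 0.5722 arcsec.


d = 1/p = 1/0.5722 = 1.7476

1.7476 pc


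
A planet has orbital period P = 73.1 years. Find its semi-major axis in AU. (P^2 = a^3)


a = P^(2/3) = 73.1^(2/3) = 17.4828

17.4828 AU


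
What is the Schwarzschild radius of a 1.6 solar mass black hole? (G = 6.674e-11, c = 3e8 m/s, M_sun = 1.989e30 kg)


M = 1.6 * 1.989e30 kg = 3.1824e+30 kg. rs = 2GM/c^2 = 2 * 6.674e-11 * 3.1824e+30 / (3e8)^2 = 4719.8528

4719.8528 m


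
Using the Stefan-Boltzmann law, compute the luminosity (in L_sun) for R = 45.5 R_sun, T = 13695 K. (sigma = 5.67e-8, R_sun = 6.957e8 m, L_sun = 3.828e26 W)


R = 45.5 * 6.957e8 m = 3.165435e+10 m. L = 4*pi*R^2*sigma*T^4 = 4*pi*(3.165435e+10)^2 * 5.67e-8 * 13695^4 = 2.51135362e+31 W. L/L_sun = 2.51135362e+31 / 3.828e26 = 65604.849

65604.849 L_sun


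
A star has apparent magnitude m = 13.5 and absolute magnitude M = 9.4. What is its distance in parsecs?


d = 10^((m - M + 5)/5) = 10^((13.5 - 9.4 + 5)/5) = 66.0693

66.0693 pc


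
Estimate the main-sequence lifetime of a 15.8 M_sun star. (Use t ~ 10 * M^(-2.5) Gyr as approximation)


t = 10 * M^(-2.5) = 10 * 15.8^(-2.5) = 0.0101

0.0101 Gyr


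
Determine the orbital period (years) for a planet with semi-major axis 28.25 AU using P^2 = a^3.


P = a^(3/2) = 28.25^1.5 = 150.1508

150.1508 years


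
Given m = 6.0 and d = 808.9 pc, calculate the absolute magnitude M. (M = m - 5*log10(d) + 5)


M = m - 5*log10(d) + 5 = 6.0 - 5*log10(808.9) + 5 = -3.5395

-3.5395


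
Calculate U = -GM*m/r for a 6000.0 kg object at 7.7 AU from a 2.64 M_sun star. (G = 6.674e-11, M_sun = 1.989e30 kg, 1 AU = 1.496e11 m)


M = 2.64 * 1.989e30 kg = 5.25096e+30 kg; r = 7.7 AU * 1.496e11 m/AU = 1.15192e+12 m. U = -GM*m/r = -(6.674e-11 * 5.25096e+30 * 6000.0) / 1.15192e+12 = -1.825e+12

-1.825e+12 J


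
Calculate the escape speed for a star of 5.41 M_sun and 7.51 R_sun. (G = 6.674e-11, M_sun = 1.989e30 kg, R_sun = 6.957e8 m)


M = 5.41 * 1.989e30 kg = 1.076049e+31 kg; R = 7.51 * 6.957e8 m = 5.224707e+09 m. v_esc = sqrt(2GM/R) = sqrt(2 * 6.674e-11 * 1.076049e+31 / 5.224707e+09) = 524316.0508

524316.0508 m/s


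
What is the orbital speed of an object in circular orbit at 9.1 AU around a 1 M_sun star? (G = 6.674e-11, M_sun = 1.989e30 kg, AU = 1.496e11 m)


v = sqrt(GM/r) = sqrt(6.674e-11 * 1.989e+30 / 1.361e+12) = 9874.702

9874.702 m/s


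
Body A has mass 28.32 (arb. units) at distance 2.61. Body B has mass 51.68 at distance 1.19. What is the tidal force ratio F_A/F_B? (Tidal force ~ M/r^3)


Ratio = (M1/r1^3) / (M2/r2^3) = (28.32/2.61^3) / (51.68/1.19^3) = 0.0519

0.0519


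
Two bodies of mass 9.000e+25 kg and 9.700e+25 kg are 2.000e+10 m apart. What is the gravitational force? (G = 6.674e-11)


F = G*m1*m2/r^2 = 6.674e-11 * 9.000e+25 * 9.700e+25 / (2.000e+10)^2 = 6.674e-11 * 8.730e+51 / 4.000e+20 = 1.457e+21

1.457e+21 N


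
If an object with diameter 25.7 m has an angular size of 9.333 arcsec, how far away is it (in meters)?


D = size / theta_rad, theta_rad = 9.333 * pi/(180*3600) = 4.525e-05, D = 567985.1624

567985.1624 m


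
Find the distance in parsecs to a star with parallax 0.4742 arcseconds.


d = 1/p = 1/0.4742 = 2.1088

2.1088 pc


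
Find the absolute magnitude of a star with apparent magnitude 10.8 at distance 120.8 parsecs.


M = m - 5*log10(d) + 5 = 10.8 - 5*log10(120.8) + 5 = 5.3897

5.3897


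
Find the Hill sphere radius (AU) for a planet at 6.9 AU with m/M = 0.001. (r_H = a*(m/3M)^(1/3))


r_H = a * (m/3M)^(1/3) = 6.9 * (0.001/3)^(1/3) = 0.4784

0.4784 AU


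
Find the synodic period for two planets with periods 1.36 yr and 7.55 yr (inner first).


1/P_syn = |1/P1 - 1/P2| = |1/1.36 - 1/7.55| => P_syn = 1.6588

1.6588 years


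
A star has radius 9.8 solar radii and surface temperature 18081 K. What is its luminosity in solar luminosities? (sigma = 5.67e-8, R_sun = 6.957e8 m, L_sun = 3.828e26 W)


R = 9.8 * 6.957e8 m = 6.81786e+09 m. L = 4*pi*R^2*sigma*T^4 = 4*pi*(6.81786e+09)^2 * 5.67e-8 * 18081^4 = 3.539801148e+30 W. L/L_sun = 3.539801148e+30 / 3.828e26 = 9247.1294

9247.1294 L_sun


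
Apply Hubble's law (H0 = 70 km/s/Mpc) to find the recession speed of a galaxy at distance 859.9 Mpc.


v = H0 * d = 70 * 859.9 = 60193.0

60193.0 km/s


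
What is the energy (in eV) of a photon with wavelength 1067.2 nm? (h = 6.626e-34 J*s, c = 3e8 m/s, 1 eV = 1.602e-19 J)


E = hc/lambda = 6.626e-34 * 3e8 / 1.067e-06 = 1.863e-19 J = 1.1627 eV

1.1627 eV


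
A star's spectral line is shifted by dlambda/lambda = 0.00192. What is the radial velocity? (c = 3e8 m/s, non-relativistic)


v = (dlambda/lambda) * c = 0.00192 * 3e8 = 576000.0

576000.0 m/s


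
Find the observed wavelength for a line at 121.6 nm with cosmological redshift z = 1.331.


lam_obs = lam_emit * (1 + z) = 121.6 * (1 + 1.331) = 283.4496

283.4496 nm


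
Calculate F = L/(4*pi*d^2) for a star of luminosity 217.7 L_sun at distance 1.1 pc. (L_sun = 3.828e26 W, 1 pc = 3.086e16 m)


F = L / (4*pi*d^2) = 8.334e+28 / (4*pi*(3.395e+16)^2) = 5.755e-06

5.755e-06 W/m^2


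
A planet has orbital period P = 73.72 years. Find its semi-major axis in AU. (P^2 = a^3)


a = P^(2/3) = 73.72^(2/3) = 17.5815

17.5815 AU


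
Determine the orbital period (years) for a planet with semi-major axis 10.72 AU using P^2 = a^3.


P = a^(3/2) = 10.72^1.5 = 35.0988

35.0988 years


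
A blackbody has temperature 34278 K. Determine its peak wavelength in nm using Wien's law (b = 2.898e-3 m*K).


lam_max = b / T = 2.898e-3 / 34278 = 8.454e-08 m = 84.544 nm

84.544 nm


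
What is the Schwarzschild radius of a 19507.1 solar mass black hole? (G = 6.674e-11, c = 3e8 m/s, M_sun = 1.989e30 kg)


M = 19507.1 * 1.989e30 kg = 3.87996219e+34 kg. rs = 2GM/c^2 = 2 * 6.674e-11 * 3.87996219e+34 / (3e8)^2 = 5.754e+07

5.754e+07 m


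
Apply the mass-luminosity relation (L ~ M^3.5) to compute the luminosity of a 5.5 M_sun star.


L/L_sun = (M/M_sun)^3.5 = 5.5^3.5 = 390.184

390.184 L_sun


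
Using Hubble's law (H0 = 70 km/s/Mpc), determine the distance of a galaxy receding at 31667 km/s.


d = v / H0 = 31667 / 70 = 452.3857

452.3857 Mpc


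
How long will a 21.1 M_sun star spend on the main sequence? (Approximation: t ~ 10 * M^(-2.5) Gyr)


t = 10 * M^(-2.5) = 10 * 21.1^(-2.5) = 0.0049

0.0049 Gyr


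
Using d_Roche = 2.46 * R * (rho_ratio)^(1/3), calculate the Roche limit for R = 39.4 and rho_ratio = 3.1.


d_Roche = 2.46 * 39.4 * 3.1^(1/3) = 141.3249

141.3249


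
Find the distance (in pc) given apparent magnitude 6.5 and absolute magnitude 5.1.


d = 10^((m - M + 5)/5) = 10^((6.5 - 5.1 + 5)/5) = 19.0546

19.0546 pc


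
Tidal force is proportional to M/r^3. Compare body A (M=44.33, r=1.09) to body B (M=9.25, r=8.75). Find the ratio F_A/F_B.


Ratio = (M1/r1^3) / (M2/r2^3) = (44.33/1.09^3) / (9.25/8.75^3) = 2479.1378

2479.1378


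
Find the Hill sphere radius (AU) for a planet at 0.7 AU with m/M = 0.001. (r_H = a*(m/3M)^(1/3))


r_H = a * (m/3M)^(1/3) = 0.7 * (0.001/3)^(1/3) = 0.0485

0.0485 AU


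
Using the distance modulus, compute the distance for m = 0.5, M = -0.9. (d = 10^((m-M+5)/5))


d = 10^((m - M + 5)/5) = 10^((0.5 - -0.9 + 5)/5) = 19.0546

19.0546 pc


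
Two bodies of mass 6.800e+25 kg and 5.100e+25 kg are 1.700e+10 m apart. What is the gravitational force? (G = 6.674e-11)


F = G*m1*m2/r^2 = 6.674e-11 * 6.800e+25 * 5.100e+25 / (1.700e+10)^2 = 6.674e-11 * 3.468e+51 / 2.890e+20 = 8.009e+20

8.009e+20 N


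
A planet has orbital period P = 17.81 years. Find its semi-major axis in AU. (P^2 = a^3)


a = P^(2/3) = 17.81^(2/3) = 6.8199

6.8199 AU


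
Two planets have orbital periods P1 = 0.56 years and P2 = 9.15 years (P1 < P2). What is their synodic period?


1/P_syn = |1/P1 - 1/P2| = |1/0.56 - 1/9.15| => P_syn = 0.5965

0.5965 years


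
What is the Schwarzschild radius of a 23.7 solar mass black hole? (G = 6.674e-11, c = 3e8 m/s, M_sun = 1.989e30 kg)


M = 23.7 * 1.989e30 kg = 4.71393e+31 kg. rs = 2GM/c^2 = 2 * 6.674e-11 * 4.71393e+31 / (3e8)^2 = 69912.8196

69912.8196 m


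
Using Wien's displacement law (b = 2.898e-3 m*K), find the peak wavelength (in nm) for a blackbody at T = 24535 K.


lam_max = b / T = 2.898e-3 / 24535 = 1.181e-07 m = 118.117 nm

118.117 nm


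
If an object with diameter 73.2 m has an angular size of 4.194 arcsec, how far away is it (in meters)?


D = size / theta_rad, theta_rad = 4.194 * pi/(180*3600) = 2.033e-05, D = 3.600e+06

3.600e+06 m


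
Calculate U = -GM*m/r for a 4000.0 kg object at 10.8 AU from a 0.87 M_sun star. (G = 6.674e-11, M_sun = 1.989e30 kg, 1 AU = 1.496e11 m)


M = 0.87 * 1.989e30 kg = 1.73043e+30 kg; r = 10.8 AU * 1.496e11 m/AU = 1.61568e+12 m. U = -GM*m/r = -(6.674e-11 * 1.73043e+30 * 4000.0) / 1.61568e+12 = -2.859e+11

-2.859e+11 J


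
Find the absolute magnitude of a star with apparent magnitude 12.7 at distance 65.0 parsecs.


M = m - 5*log10(d) + 5 = 12.7 - 5*log10(65.0) + 5 = 8.6354

8.6354


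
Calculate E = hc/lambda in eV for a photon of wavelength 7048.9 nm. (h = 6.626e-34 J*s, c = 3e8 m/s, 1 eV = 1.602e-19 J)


E = hc/lambda = 6.626e-34 * 3e8 / 7.049e-06 = 2.820e-20 J = 0.176 eV

0.176 eV


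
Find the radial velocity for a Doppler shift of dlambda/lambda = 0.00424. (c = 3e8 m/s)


v = (dlambda/lambda) * c = 0.00424 * 3e8 = 1.272e+06

1.272e+06 m/s


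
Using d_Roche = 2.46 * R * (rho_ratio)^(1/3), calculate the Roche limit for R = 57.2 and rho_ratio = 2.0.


d_Roche = 2.46 * 57.2 * 2.0^(1/3) = 177.286

177.286


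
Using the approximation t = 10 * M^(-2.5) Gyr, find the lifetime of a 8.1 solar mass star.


t = 10 * M^(-2.5) = 10 * 8.1^(-2.5) = 0.0536

0.0536 Gyr


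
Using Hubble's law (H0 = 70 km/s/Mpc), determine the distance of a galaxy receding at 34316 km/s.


d = v / H0 = 34316 / 70 = 490.2286

490.2286 Mpc


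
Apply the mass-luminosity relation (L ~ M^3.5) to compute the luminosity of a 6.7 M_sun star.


L/L_sun = (M/M_sun)^3.5 = 6.7^3.5 = 778.5057

778.5057 L_sun


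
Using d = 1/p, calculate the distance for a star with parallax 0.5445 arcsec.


d = 1/p = 1/0.5445 = 1.8365

1.8365 pc


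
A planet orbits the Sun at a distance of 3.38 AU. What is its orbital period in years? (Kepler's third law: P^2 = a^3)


P = a^(3/2) = 3.38^1.5 = 6.2141

6.2141 years


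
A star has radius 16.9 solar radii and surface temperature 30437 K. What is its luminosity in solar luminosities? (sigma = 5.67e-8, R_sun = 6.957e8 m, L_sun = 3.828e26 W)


R = 16.9 * 6.957e8 m = 1.175733e+10 m. L = 4*pi*R^2*sigma*T^4 = 4*pi*(1.175733e+10)^2 * 5.67e-8 * 30437^4 = 8.453133271e+31 W. L/L_sun = 8.453133271e+31 / 3.828e26 = 220823.7532

220823.7532 L_sun


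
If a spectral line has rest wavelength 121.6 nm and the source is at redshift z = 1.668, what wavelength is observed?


lam_obs = lam_emit * (1 + z) = 121.6 * (1 + 1.668) = 324.4288

324.4288 nm


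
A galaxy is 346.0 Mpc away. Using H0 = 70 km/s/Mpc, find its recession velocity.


v = H0 * d = 70 * 346.0 = 24220.0

24220.0 km/s


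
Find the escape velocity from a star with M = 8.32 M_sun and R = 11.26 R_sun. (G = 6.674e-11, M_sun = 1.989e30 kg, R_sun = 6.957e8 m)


M = 8.32 * 1.989e30 kg = 1.654848e+31 kg; R = 11.26 * 6.957e8 m = 7.833582e+09 m. v_esc = sqrt(2GM/R) = sqrt(2 * 6.674e-11 * 1.654848e+31 / 7.833582e+09) = 531015.205

531015.205 m/s


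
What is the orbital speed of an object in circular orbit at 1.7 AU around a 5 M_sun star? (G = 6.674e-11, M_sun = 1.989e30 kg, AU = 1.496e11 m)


v = sqrt(GM/r) = sqrt(6.674e-11 * 9.945e+30 / 2.543e+11) = 51086.3927

51086.3927 m/s


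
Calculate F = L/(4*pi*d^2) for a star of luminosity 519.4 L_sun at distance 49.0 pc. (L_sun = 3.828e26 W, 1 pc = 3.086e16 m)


F = L / (4*pi*d^2) = 1.988e+29 / (4*pi*(1.512e+18)^2) = 6.920e-09

6.920e-09 W/m^2


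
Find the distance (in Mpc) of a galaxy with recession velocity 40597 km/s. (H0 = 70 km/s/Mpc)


d = v / H0 = 40597 / 70 = 579.9571

579.9571 Mpc


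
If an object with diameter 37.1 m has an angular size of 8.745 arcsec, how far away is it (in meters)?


D = size / theta_rad, theta_rad = 8.745 * pi/(180*3600) = 4.240e-05, D = 875062.8144

875062.8144 m


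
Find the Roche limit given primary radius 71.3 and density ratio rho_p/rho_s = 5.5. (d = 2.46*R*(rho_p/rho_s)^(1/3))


d_Roche = 2.46 * 71.3 * 5.5^(1/3) = 309.608

309.608


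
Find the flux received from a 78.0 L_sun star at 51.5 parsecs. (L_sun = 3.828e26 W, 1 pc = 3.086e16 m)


F = L / (4*pi*d^2) = 2.986e+28 / (4*pi*(1.589e+18)^2) = 9.407e-10

9.407e-10 W/m^2


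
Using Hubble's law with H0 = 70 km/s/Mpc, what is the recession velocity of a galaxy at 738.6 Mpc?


v = H0 * d = 70 * 738.6 = 51702.0

51702.0 km/s


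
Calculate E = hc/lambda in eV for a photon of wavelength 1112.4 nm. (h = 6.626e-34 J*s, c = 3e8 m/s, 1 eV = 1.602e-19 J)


E = hc/lambda = 6.626e-34 * 3e8 / 1.112e-06 = 1.787e-19 J = 1.1154 eV

1.1154 eV


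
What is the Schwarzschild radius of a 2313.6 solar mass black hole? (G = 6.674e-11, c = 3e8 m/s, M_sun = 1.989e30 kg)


M = 2313.6 * 1.989e30 kg = 4.6017504e+33 kg. rs = 2GM/c^2 = 2 * 6.674e-11 * 4.6017504e+33 / (3e8)^2 = 6.825e+06

6.825e+06 m


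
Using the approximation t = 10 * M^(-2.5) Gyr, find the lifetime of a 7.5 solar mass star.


t = 10 * M^(-2.5) = 10 * 7.5^(-2.5) = 0.0649

0.0649 Gyr


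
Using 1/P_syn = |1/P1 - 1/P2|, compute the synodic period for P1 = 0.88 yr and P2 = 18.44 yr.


1/P_syn = |1/P1 - 1/P2| = |1/0.88 - 1/18.44| => P_syn = 0.9241

0.9241 years


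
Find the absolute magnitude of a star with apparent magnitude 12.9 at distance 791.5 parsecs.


M = m - 5*log10(d) + 5 = 12.9 - 5*log10(791.5) + 5 = 3.4077

3.4077


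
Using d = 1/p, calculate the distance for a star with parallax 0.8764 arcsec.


d = 1/p = 1/0.8764 = 1.141

1.141 pc


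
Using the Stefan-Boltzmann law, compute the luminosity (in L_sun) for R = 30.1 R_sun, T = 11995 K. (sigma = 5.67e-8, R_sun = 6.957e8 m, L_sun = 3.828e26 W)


R = 30.1 * 6.957e8 m = 2.094057e+10 m. L = 4*pi*R^2*sigma*T^4 = 4*pi*(2.094057e+10)^2 * 5.67e-8 * 11995^4 = 6.468013684e+30 W. L/L_sun = 6.468013684e+30 / 3.828e26 = 16896.5875

16896.5875 L_sun


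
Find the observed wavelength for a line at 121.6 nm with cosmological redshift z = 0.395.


lam_obs = lam_emit * (1 + z) = 121.6 * (1 + 0.395) = 169.632

169.632 nm


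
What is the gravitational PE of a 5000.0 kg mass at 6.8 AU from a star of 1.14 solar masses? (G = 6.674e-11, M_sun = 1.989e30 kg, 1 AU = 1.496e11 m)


M = 1.14 * 1.989e30 kg = 2.26746e+30 kg; r = 6.8 AU * 1.496e11 m/AU = 1.01728e+12 m. U = -GM*m/r = -(6.674e-11 * 2.26746e+30 * 5000.0) / 1.01728e+12 = -7.438e+11

-7.438e+11 J


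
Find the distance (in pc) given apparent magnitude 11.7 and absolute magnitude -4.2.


d = 10^((m - M + 5)/5) = 10^((11.7 - -4.2 + 5)/5) = 15135.6125

15135.6125 pc


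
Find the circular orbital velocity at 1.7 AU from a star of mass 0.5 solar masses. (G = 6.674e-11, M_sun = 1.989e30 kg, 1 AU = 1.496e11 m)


v = sqrt(GM/r) = sqrt(6.674e-11 * 9.945e+29 / 2.543e+11) = 16154.9358

16154.9358 m/s


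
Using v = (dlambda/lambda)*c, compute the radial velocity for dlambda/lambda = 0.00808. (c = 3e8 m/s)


v = (dlambda/lambda) * c = 0.00808 * 3e8 = 2.424e+06

2.424e+06 m/s


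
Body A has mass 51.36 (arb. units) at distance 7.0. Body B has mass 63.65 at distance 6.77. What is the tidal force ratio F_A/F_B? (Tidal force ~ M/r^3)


Ratio = (M1/r1^3) / (M2/r2^3) = (51.36/7.0^3) / (63.65/6.77^3) = 0.73

0.73


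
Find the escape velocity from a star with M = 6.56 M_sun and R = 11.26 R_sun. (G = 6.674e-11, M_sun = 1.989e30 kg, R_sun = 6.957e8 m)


M = 6.56 * 1.989e30 kg = 1.304784e+31 kg; R = 11.26 * 6.957e8 m = 7.833582e+09 m. v_esc = sqrt(2GM/R) = sqrt(2 * 6.674e-11 * 1.304784e+31 / 7.833582e+09) = 471516.8458

471516.8458 m/s


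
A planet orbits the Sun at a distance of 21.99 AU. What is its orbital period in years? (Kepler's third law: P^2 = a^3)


P = a^(3/2) = 21.99^1.5 = 103.1188

103.1188 years


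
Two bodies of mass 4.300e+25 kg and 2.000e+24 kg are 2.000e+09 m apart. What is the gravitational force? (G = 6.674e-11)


F = G*m1*m2/r^2 = 6.674e-11 * 4.300e+25 * 2.000e+24 / (2.000e+09)^2 = 6.674e-11 * 8.600e+49 / 4.000e+18 = 1.435e+21

1.435e+21 N


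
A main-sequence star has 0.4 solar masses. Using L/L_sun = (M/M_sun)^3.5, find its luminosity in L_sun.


L/L_sun = (M/M_sun)^3.5 = 0.4^3.5 = 0.0405

0.0405 L_sun


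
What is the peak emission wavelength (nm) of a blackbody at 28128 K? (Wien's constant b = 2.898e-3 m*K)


lam_max = b / T = 2.898e-3 / 28128 = 1.030e-07 m = 103.029 nm

103.029 nm
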